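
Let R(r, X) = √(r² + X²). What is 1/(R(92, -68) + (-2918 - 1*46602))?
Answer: -3095/153263582 - √818/613054328 ≈ -2.0241e-5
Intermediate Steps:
R(r, X) = √(X² + r²)
1/(R(92, -68) + (-2918 - 1*46602)) = 1/(√((-68)² + 92²) + (-2918 - 1*46602)) = 1/(√(4624 + 8464) + (-2918 - 46602)) = 1/(√13088 - 49520) = 1/(4*√818 - 49520) = 1/(-49520 + 4*√818)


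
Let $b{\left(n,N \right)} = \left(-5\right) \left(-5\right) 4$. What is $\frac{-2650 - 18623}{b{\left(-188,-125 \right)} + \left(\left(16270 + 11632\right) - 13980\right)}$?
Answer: $- \frac{7091}{4674} \approx -1.5171$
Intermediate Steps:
$b{\left(n,N \right)} = 100$ ($b{\left(n,N \right)} = 25 \cdot 4 = 100$)
$\frac{-2650 - 18623}{b{\left(-188,-125 \right)} + \left(\left(16270 + 11632\right) - 13980\right)} = \frac{-2650 - 18623}{100 + \left(\left(16270 + 11632\right) - 13980\right)} = \frac{-2650 - 18623}{100 + \left(27902 - 13980\right)} = - \frac{21273}{100 + 13922} = - \frac{21273}{14022} = \left(-21273\right) \frac{1}{14022} = - \frac{7091}{4674}$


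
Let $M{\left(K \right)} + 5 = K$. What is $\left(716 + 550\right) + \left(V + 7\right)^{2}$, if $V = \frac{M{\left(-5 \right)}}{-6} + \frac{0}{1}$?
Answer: $\frac{12070}{9} \approx 1341.1$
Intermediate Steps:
$M{\left(K \right)} = -5 + K$
$V = \frac{5}{3}$ ($V = \frac{-5 - 5}{-6} + \frac{0}{1} = \left(-10\right) \left(- \frac{1}{6}\right) + 0 \cdot 1 = \frac{5}{3} + 0 = \frac{5}{3} \approx 1.6667$)
$\left(716 + 550\right) + \left(V + 7\right)^{2} = \left(716 + 550\right) + \left(\frac{5}{3} + 7\right)^{2} = 1266 + \left(\frac{26}{3}\right)^{2} = 1266 + \frac{676}{9} = \frac{12070}{9}$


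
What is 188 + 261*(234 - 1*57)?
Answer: 46385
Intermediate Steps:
188 + 261*(234 - 1*57) = 188 + 261*(234 - 57) = 188 + 261*177 = 188 + 46197 = 46385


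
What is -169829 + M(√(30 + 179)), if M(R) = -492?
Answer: -170321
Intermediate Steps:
-169829 + M(√(30 + 179)) = -169829 - 492 = -170321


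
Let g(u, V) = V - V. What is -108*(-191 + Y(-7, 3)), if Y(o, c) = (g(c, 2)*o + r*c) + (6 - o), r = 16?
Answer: 14040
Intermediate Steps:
g(u, V) = 0
Y(o, c) = 6 - o + 16*c (Y(o, c) = (0*o + 16*c) + (6 - o) = (0 + 16*c) + (6 - o) = 16*c + (6 - o) = 6 - o + 16*c)
-108*(-191 + Y(-7, 3)) = -108*(-191 + (6 - 1*(-7) + 16*3)) = -108*(-191 + (6 + 7 + 48)) = -108*(-191 + 61) = -108*(-130) = 14040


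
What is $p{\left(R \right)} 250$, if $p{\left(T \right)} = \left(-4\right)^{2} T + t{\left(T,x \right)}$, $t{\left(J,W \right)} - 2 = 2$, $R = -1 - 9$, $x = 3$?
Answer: $-39000$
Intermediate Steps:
$R = -10$ ($R = -1 - 9 = -10$)
$t{\left(J,W \right)} = 4$ ($t{\left(J,W \right)} = 2 + 2 = 4$)
$p{\left(T \right)} = 4 + 16 T$ ($p{\left(T \right)} = \left(-4\right)^{2} T + 4 = 16 T + 4 = 4 + 16 T$)
$p{\left(R \right)} 250 = \left(4 + 16 \left(-10\right)\right) 250 = \left(4 - 160\right) 250 = \left(-156\right) 250 = -39000$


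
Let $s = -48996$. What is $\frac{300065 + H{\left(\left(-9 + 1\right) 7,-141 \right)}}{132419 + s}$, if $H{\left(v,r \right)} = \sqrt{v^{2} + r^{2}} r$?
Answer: $\frac{300065}{83423} - \frac{141 \sqrt{23017}}{83423} \approx 3.3405$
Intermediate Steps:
$H{\left(v,r \right)} = r \sqrt{r^{2} + v^{2}}$ ($H{\left(v,r \right)} = \sqrt{r^{2} + v^{2}} r = r \sqrt{r^{2} + v^{2}}$)
$\frac{300065 + H{\left(\left(-9 + 1\right) 7,-141 \right)}}{132419 + s} = \frac{300065 - 141 \sqrt{\left(-141\right)^{2} + \left(\left(-9 + 1\right) 7\right)^{2}}}{132419 - 48996} = \frac{300065 - 141 \sqrt{19881 + \left(\left(-8\right) 7\right)^{2}}}{83423} = \left(300065 - 141 \sqrt{19881 + \left(-56\right)^{2}}\right) \frac{1}{83423} = \left(300065 - 141 \sqrt{19881 + 3136}\right) \frac{1}{83423} = \left(300065 - 141 \sqrt{23017}\right) \frac{1}{83423} = \frac{300065}{83423} - \frac{141 \sqrt{23017}}{83423}$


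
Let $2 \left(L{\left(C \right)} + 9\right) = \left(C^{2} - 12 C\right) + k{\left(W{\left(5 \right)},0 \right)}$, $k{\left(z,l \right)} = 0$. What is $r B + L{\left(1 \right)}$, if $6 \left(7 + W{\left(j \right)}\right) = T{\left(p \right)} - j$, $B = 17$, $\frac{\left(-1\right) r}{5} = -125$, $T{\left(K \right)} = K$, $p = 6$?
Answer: $\frac{21221}{2} \approx 10611.0$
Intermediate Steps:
$r = 625$ ($r = \left(-5\right) \left(-125\right) = 625$)
$W{\left(j \right)} = -6 - \frac{j}{6}$ ($W{\left(j \right)} = -7 + \frac{6 - j}{6} = -7 - \left(-1 + \frac{j}{6}\right) = -6 - \frac{j}{6}$)
$L{\left(C \right)} = -9 + \frac{C^{2}}{2} - 6 C$ ($L{\left(C \right)} = -9 + \frac{\left(C^{2} - 12 C\right) + 0}{2} = -9 + \frac{C^{2} - 12 C}{2} = -9 + \left(\frac{C^{2}}{2} - 6 C\right) = -9 + \frac{C^{2}}{2} - 6 C$)
$r B + L{\left(1 \right)} = 625 \cdot 17 - \left(15 - \frac{1}{2}\right) = 10625 - \frac{29}{2} = \frac{21221}{2}$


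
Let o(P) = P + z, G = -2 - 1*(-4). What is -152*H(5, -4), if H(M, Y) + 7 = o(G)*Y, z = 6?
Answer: 5928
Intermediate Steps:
G = 2 (G = -2 + 4 = 2)
o(P) = 6 + P (o(P) = P + 6 = 6 + P)
H(M, Y) = -7 + 8*Y (H(M, Y) = -7 + (6 + 2)*Y = -7 + 8*Y)
-152*H(5, -4) = -152*(-7 + 8*(-4)) = -152*(-7 - 32) = -152*(-39) = 5928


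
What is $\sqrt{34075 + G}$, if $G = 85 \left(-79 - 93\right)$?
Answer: $\sqrt{19455} \approx 139.48$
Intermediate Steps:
$G = -14620$ ($G = 85 \left(-172\right) = -14620$)
$\sqrt{34075 + G} = \sqrt{34075 - 14620} = \sqrt{19455}$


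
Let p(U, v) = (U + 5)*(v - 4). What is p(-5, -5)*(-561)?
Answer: 0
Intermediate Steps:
p(U, v) = (-4 + v)*(5 + U) (p(U, v) = (5 + U)*(-4 + v) = (-4 + v)*(5 + U))
p(-5, -5)*(-561) = (-20 - 4*(-5) + 5*(-5) - 5*(-5))*(-561) = (-20 + 20 - 25 + 25)*(-561) = 0*(-561) = 0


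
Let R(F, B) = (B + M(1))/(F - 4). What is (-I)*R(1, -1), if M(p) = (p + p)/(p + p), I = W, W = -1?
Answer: 0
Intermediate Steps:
I = -1
M(p) = 1 (M(p) = (2*p)/((2*p)) = (2*p)*(1/(2*p)) = 1)
R(F, B) = (1 + B)/(-4 + F) (R(F, B) = (B + 1)/(F - 4) = (1 + B)/(-4 + F))
(-I)*R(1, -1) = (-1*(-1))*((1 - 1)/(-4 + 1)) = 1*(0/(-3)) = 1*(-1/3*0) = 1*0 = 0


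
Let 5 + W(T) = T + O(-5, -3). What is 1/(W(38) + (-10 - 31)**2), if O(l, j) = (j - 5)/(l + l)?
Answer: 5/8574 ≈ 0.00058316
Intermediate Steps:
O(l, j) = (-5 + j)/(2*l) (O(l, j) = (-5 + j)/((2*l)) = (-5 + j)*(1/(2*l)) = (-5 + j)/(2*l))
W(T) = -21/5 + T (W(T) = -5 + (T + (1/2)*(-5 - 3)/(-5)) = -5 + (T + (1/2)*(-1/5)*(-8)) = -5 + (T + 4/5) = -5 + (4/5 + T) = -21/5 + T)
1/(W(38) + (-10 - 31)**2) = 1/((-21/5 + 38) + (-10 - 31)**2) = 1/(169/5 + (-41)**2) = 1/(169/5 + 1681) = 1/(8574/5) = 5/8574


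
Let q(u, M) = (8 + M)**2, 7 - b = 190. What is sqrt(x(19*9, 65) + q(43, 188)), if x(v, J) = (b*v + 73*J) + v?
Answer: sqrt(12039) ≈ 109.72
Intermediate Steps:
b = -183 (b = 7 - 1*190 = 7 - 190 = -183)
x(v, J) = -182*v + 73*J (x(v, J) = (-183*v + 73*J) + v = -182*v + 73*J)
sqrt(x(19*9, 65) + q(43, 188)) = sqrt((-3458*9 + 73*65) + (8 + 188)**2) = sqrt((-182*171 + 4745) + 196**2) = sqrt((-31122 + 4745) + 38416) = sqrt(-26377 + 38416) = sqrt(12039)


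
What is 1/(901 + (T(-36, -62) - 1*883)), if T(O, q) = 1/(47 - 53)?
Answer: 6/107 ≈ 0.056075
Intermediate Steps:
T(O, q) = -⅙ (T(O, q) = 1/(-6) = -⅙)
1/(901 + (T(-36, -62) - 1*883)) = 1/(901 + (-⅙ - 1*883)) = 1/(901 + (-⅙ - 883)) = 1/(901 - 5299/6) = 1/(107/6) = 6/107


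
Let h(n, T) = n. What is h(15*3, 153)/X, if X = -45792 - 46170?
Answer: -5/10218 ≈ -0.00048933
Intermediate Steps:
X = -91962
h(15*3, 153)/X = (15*3)/(-91962) = 45*(-1/91962) = -5/10218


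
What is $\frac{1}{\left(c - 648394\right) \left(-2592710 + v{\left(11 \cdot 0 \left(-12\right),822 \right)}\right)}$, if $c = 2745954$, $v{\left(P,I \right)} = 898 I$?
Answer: $- \frac{1}{3890038288240} \approx -2.5707 \cdot 10^{-13}$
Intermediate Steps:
$\frac{1}{\left(c - 648394\right) \left(-2592710 + v{\left(11 \cdot 0 \left(-12\right),822 \right)}\right)} = \frac{1}{\left(2745954 - 648394\right) \left(-2592710 + 898 \cdot 822\right)} = \frac{1}{2097560 \left(-2592710 + 738156\right)} = \frac{1}{2097560 \left(-1854554\right)} = \frac{1}{-3890038288240} = - \frac{1}{3890038288240}$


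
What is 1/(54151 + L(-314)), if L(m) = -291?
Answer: 1/53860 ≈ 1.8567e-5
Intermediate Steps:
1/(54151 + L(-314)) = 1/(54151 - 291) = 1/53860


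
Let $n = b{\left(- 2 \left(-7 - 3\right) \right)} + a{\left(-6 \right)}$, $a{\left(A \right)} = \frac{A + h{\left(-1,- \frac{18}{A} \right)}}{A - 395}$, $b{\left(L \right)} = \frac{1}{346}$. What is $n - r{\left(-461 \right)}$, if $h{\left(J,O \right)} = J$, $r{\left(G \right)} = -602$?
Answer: $\frac{83527915}{138746} \approx 602.02$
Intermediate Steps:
$b{\left(L \right)} = \frac{1}{346}$
$a{\left(A \right)} = \frac{-1 + A}{-395 + A}$ ($a{\left(A \right)} = \frac{A - 1}{A - 395} = \frac{-1 + A}{-395 + A}$)
$n = \frac{2823}{138746}$ ($n = \frac{1}{346} + \frac{-1 - 6}{-395 - 6} = \frac{1}{346} + \frac{1}{-401} \left(-7\right) = \frac{1}{346} - - \frac{7}{401} = \frac{1}{346} + \frac{7}{401} = \frac{2823}{138746} \approx 0.020347$)
$n - r{\left(-461 \right)} = \frac{2823}{138746} - -602 = \frac{2823}{138746} + 602 = \frac{83527915}{138746}$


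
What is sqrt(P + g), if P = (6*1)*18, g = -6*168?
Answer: 30*I ≈ 30.0*I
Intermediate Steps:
g = -1008
P = 108 (P = 6*18 = 108)
sqrt(P + g) = sqrt(108 - 1008) = sqrt(-900) = 30*I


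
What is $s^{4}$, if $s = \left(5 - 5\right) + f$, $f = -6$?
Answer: $1296$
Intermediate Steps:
$s = -6$ ($s = \left(5 - 5\right) - 6 = 0 - 6 = -6$)
$s^{4} = \left(-6\right)^{4} = 1296$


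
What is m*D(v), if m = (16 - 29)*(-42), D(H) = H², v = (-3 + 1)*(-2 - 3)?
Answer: 54600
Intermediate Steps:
v = 10 (v = -2*(-5) = 10)
m = 546 (m = -13*(-42) = 546)
m*D(v) = 546*10² = 546*100 = 54600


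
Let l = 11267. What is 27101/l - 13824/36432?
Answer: 5774921/2850551 ≈ 2.0259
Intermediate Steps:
27101/l - 13824/36432 = 27101/11267 - 13824/36432 = 27101*(1/11267) - 13824*1/36432 = 27101/11267 - 96/253 = 5774921/2850551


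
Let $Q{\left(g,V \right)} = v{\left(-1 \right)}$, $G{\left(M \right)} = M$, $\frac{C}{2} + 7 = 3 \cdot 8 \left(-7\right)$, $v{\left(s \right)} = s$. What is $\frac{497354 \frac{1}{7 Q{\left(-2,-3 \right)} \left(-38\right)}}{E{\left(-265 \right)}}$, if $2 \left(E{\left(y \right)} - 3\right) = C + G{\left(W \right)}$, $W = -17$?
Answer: $- \frac{497354}{48013} \approx -10.359$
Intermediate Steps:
$C = -350$ ($C = -14 + 2 \cdot 3 \cdot 8 \left(-7\right) = -14 + 2 \cdot 24 \left(-7\right) = -14 + 2 \left(-168\right) = -14 - 336 = -350$)
$Q{\left(g,V \right)} = -1$
$E{\left(y \right)} = - \frac{361}{2}$ ($E{\left(y \right)} = 3 + \frac{-350 - 17}{2} = 3 + \frac{1}{2} \left(-367\right) = 3 - \frac{367}{2} = - \frac{361}{2}$)
$\frac{497354 \frac{1}{7 Q{\left(-2,-3 \right)} \left(-38\right)}}{E{\left(-265 \right)}} = \frac{497354 \frac{1}{7 \left(-1\right) \left(-38\right)}}{- \frac{361}{2}} = \frac{497354}{\left(-7\right) \left(-38\right)} \left(- \frac{2}{361}\right) = \frac{497354}{266} \left(- \frac{2}{361}\right) = 497354 \cdot \frac{1}{266} \left(- \frac{2}{361}\right) = \frac{248677}{133} \left(- \frac{2}{361}\right) = - \frac{497354}{48013}$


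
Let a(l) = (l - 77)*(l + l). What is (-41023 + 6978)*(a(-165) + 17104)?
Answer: -3301139380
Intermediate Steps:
a(l) = 2*l*(-77 + l) (a(l) = (-77 + l)*(2*l) = 2*l*(-77 + l))
(-41023 + 6978)*(a(-165) + 17104) = (-41023 + 6978)*(2*(-165)*(-77 - 165) + 17104) = -34045*(2*(-165)*(-242) + 17104) = -34045*(79860 + 17104) = -34045*96964 = -3301139380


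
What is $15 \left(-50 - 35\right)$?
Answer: $-1275$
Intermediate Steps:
$15 \left(-50 - 35\right) = 15 \left(-85\right) = -1275$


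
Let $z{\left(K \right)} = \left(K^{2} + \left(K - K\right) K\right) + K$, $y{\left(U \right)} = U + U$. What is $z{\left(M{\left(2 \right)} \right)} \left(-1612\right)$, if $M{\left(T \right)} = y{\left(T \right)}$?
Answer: $-32240$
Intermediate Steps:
$y{\left(U \right)} = 2 U$
$M{\left(T \right)} = 2 T$
$z{\left(K \right)} = K + K^{2}$ ($z{\left(K \right)} = \left(K^{2} + 0 K\right) + K = \left(K^{2} + 0\right) + K = K^{2} + K = K + K^{2}$)
$z{\left(M{\left(2 \right)} \right)} \left(-1612\right) = 2 \cdot 2 \left(1 + 2 \cdot 2\right) \left(-1612\right) = 4 \left(1 + 4\right) \left(-1612\right) = 4 \cdot 5 \left(-1612\right) = 20 \left(-1612\right) = -32240$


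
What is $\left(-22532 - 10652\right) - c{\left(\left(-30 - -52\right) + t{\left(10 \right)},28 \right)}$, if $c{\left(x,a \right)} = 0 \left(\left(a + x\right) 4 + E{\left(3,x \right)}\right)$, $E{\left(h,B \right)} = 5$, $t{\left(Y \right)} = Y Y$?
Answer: $-33184$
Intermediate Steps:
$t{\left(Y \right)} = Y^{2}$
$c{\left(x,a \right)} = 0$ ($c{\left(x,a \right)} = 0 \left(\left(a + x\right) 4 + 5\right) = 0 \left(\left(4 a + 4 x\right) + 5\right) = 0 \left(5 + 4 a + 4 x\right) = 0$)
$\left(-22532 - 10652\right) - c{\left(\left(-30 - -52\right) + t{\left(10 \right)},28 \right)} = \left(-22532 - 10652\right) - 0 = \left(-22532 - 10652\right) + 0 = -33184 + 0 = -33184$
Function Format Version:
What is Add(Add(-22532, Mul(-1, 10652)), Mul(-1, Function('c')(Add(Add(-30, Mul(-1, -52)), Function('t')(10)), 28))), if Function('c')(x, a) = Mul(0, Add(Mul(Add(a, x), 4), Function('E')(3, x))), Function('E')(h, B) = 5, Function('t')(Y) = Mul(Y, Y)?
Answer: -33184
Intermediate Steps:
Function('t')(Y) = Pow(Y, 2)
Function('c')(x, a) = 0 (Function('c')(x, a) = Mul(0, Add(Mul(Add(a, x), 4), 5)) = Mul(0, Add(Add(Mul(4, a), Mul(4, x)), 5)) = Mul(0, Add(5, Mul(4, a), Mul(4, x))) = 0)
Add(Add(-22532, Mul(-1, 10652)), Mul(-1, Function('c')(Add(Add(-30, Mul(-1, -52)), Function('t')(10)), 28))) = Add(Add(-22532, Mul(-1, 10652)), Mul(-1, 0)) = Add(Add(-22532, -10652), 0) = Add(-33184, 0) = -33184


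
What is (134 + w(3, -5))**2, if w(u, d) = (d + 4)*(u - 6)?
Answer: 18769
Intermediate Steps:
w(u, d) = (-6 + u)*(4 + d) (w(u, d) = (4 + d)*(-6 + u) = (-6 + u)*(4 + d))
(134 + w(3, -5))**2 = (134 + (-24 - 6*(-5) + 4*3 - 5*3))**2 = (134 + (-24 + 30 + 12 - 15))**2 = (134 + 3)**2 = 137**2 = 18769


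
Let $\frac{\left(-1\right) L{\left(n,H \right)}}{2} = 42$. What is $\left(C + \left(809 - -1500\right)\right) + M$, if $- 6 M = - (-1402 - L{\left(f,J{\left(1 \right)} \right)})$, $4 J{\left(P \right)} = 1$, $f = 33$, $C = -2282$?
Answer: $- \frac{578}{3} \approx -192.67$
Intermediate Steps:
$J{\left(P \right)} = \frac{1}{4}$ ($J{\left(P \right)} = \frac{1}{4} \cdot 1 = \frac{1}{4}$)
$L{\left(n,H \right)} = -84$ ($L{\left(n,H \right)} = \left(-2\right) 42 = -84$)
$M = - \frac{659}{3}$ ($M = - \frac{\left(-1\right) \left(-1402 - -84\right)}{6} = - \frac{\left(-1\right) \left(-1402 + 84\right)}{6} = - \frac{\left(-1\right) \left(-1318\right)}{6} = \left(- \frac{1}{6}\right) 1318 = - \frac{659}{3} \approx -219.67$)
$\left(C + \left(809 - -1500\right)\right) + M = \left(-2282 + \left(809 - -1500\right)\right) - \frac{659}{3} = \left(-2282 + \left(809 + 1500\right)\right) - \frac{659}{3} = \left(-2282 + 2309\right) - \frac{659}{3} = 27 - \frac{659}{3} = - \frac{578}{3}$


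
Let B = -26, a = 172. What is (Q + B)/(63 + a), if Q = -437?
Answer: -463/235 ≈ -1.9702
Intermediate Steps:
(Q + B)/(63 + a) = (-437 - 26)/(63 + 172) = -463/235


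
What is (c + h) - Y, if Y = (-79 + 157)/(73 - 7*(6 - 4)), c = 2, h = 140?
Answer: 8300/59 ≈ 140.68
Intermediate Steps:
Y = 78/59 (Y = 78/(73 - 7*2) = 78/(73 - 14) = 78/59 ≈ 1.3220)
(c + h) - Y = (2 + 140) - 1*78/59 = 142 - 78/59 = 8300/59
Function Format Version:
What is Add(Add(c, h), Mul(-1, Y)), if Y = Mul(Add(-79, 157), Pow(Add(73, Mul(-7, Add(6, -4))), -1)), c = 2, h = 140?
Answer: Rational(8300, 59) ≈ 140.68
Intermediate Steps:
Y = Rational(78, 59) (Y = Mul(78, Pow(Add(73, Mul(-7, 2)), -1)) = Mul(78, Pow(Add(73, -14), -1)) = Mul(78, Pow(59, -1)) = Mul(78, Rational(1, 59)) = Rational(78, 59) ≈ 1.3220)
Add(Add(c, h), Mul(-1, Y)) = Add(Add(2, 140), Mul(-1, Rational(78, 59))) = Add(142, Rational(-78, 59)) = Rational(8300, 59)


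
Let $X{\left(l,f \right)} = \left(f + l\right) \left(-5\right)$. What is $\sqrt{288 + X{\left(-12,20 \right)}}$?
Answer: $2 \sqrt{62} \approx 15.748$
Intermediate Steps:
$X{\left(l,f \right)} = - 5 f - 5 l$
$\sqrt{288 + X{\left(-12,20 \right)}} = \sqrt{288 - 40} = \sqrt{248} = 2 \sqrt{62}$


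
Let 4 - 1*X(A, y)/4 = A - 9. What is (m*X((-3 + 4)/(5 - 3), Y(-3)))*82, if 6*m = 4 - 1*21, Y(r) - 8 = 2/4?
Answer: -34850/3 ≈ -11617.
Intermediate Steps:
Y(r) = 17/2 (Y(r) = 8 + 2/4 = 8 + 2*(1/4) = 8 + 1/2 = 17/2)
X(A, y) = 52 - 4*A (X(A, y) = 16 - 4*(A - 9) = 16 - 4*(-9 + A) = 16 + (36 - 4*A) = 52 - 4*A)
m = -17/6 (m = (4 - 1*21)/6 = (4 - 21)/6 = (1/6)*(-17) = -17/6 ≈ -2.8333)
(m*X((-3 + 4)/(5 - 3), Y(-3)))*82 = -17*(52 - 4*(-3 + 4)/(5 - 3))/6*82 = -17*(52 - 4/2)/6*82 = -17*(52 - 4*1/2)/6*82 = -17*(52 - 2)/6*82 = -17/6*50*82 = -425/3*82 = -34850/3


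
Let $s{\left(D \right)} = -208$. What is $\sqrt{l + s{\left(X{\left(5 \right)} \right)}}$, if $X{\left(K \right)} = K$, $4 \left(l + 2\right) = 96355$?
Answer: $\frac{\sqrt{95515}}{2} \approx 154.53$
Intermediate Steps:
$l = \frac{96347}{4}$ ($l = -2 + \frac{1}{4} \cdot 96355 = -2 + \frac{96355}{4} = \frac{96347}{4} \approx 24087.0$)
$\sqrt{l + s{\left(X{\left(5 \right)} \right)}} = \sqrt{\frac{96347}{4} - 208} = \sqrt{\frac{95515}{4}} = \frac{\sqrt{95515}}{2}$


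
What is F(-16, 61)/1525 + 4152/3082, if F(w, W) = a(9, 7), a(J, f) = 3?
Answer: 3170523/2350025 ≈ 1.3491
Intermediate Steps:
F(w, W) = 3
F(-16, 61)/1525 + 4152/3082 = 3/1525 + 4152/3082 = 3*(1/1525) + 4152*(1/3082) = 3/1525 + 2076/1541 = 3170523/2350025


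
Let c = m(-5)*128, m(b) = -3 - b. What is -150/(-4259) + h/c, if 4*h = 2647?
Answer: 11427173/4361216 ≈ 2.6202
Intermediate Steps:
h = 2647/4 (h = (¼)*2647 = 2647/4 ≈ 661.75)
c = 256 (c = (-3 - 1*(-5))*128 = (-3 + 5)*128 = 2*128 = 256)
-150/(-4259) + h/c = -150/(-4259) + (2647/4)/256 = -150*(-1/4259) + (2647/4)*(1/256) = 150/4259 + 2647/1024 = 11427173/4361216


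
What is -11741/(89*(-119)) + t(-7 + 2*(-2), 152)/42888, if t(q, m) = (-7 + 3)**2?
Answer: 62964683/56778351 ≈ 1.1090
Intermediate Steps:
t(q, m) = 16 (t(q, m) = (-4)**2 = 16)
-11741/(89*(-119)) + t(-7 + 2*(-2), 152)/42888 = -11741/(89*(-119)) + 16/42888 = -11741/(-10591) + 16*(1/42888) = -11741*(-1/10591) + 2/5361 = 11741/10591 + 2/5361 = 62964683/56778351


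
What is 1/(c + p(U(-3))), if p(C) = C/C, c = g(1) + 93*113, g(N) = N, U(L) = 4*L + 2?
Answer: 1/10511 ≈ 9.5138e-5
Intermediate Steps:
U(L) = 2 + 4*L
c = 10510 (c = 1 + 93*113 = 1 + 10509 = 10510)
p(C) = 1
1/(c + p(U(-3))) = 1/(10510 + 1) = 1/10511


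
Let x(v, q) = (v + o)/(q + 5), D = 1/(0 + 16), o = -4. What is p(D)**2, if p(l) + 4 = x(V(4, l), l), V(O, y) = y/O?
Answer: 267289/11664 ≈ 22.916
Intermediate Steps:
D = 1/16 ≈ 0.062500
x(v, q) = (-4 + v)/(5 + q) (x(v, q) = (v - 4)/(q + 5) = (-4 + v)/(5 + q))
p(l) = -4 + (-4 + l/4)/(5 + l)
p(D)**2 = (3*(-32 - 5*1/16)/(4*(5 + 1/16)))**2 = (3*(-32 - 5/16)/(4*(81/16)))**2 = ((3/4)*(16/81)*(-517/16))**2 = (-517/108)**2 = 267289/11664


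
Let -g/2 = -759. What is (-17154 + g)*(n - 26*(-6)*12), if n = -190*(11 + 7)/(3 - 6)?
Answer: -47095632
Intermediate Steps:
g = 1518 (g = -2*(-759) = 1518)
n = 1140 (n = -3420/(-3) = -3420*(-1)/3 = -190*(-6) = 1140)
(-17154 + g)*(n - 26*(-6)*12) = (-17154 + 1518)*(1140 - 26*(-6)*12) = -15636*(1140 + 156*12) = -15636*(1140 + 1872) = -15636*3012 = -47095632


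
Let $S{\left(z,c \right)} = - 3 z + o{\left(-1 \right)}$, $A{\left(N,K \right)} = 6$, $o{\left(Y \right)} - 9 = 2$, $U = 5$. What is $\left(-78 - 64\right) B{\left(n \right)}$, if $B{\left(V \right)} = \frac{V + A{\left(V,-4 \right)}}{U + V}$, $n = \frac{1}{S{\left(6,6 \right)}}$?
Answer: $- \frac{2911}{17} \approx -171.24$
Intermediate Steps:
$o{\left(Y \right)} = 11$ ($o{\left(Y \right)} = 9 + 2 = 11$)
$S{\left(z,c \right)} = 11 - 3 z$ ($S{\left(z,c \right)} = - 3 z + 11 = 11 - 3 z$)
$n = - \frac{1}{7}$ ($n = \frac{1}{11 - 18} = \frac{1}{-7} = - \frac{1}{7} \approx -0.14286$)
$B{\left(V \right)} = \frac{6 + V}{5 + V}$ ($B{\left(V \right)} = \frac{V + 6}{5 + V} = \frac{6 + V}{5 + V}$)
$\left(-78 - 64\right) B{\left(n \right)} = \left(-78 - 64\right) \frac{6 - \frac{1}{7}}{5 - \frac{1}{7}} = \left(-78 - 64\right) \frac{1}{\frac{34}{7}} \cdot \frac{41}{7} = - 142 \cdot \frac{7}{34} \cdot \frac{41}{7} = \left(-142\right) \frac{41}{34} = - \frac{2911}{17}$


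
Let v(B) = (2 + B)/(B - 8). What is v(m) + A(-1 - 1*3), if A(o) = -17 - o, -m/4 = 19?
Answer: -509/42 ≈ -12.119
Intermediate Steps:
m = -76 (m = -4*19 = -76)
v(B) = (2 + B)/(-8 + B)
v(m) + A(-1 - 1*3) = (2 - 76)/(-8 - 76) + (-17 - (-1 - 1*3)) = -74/(-84) + (-17 - (-1 - 3)) = -1/84*(-74) + (-17 - 1*(-4)) = 37/42 + (-17 + 4) = 37/42 - 13 = -509/42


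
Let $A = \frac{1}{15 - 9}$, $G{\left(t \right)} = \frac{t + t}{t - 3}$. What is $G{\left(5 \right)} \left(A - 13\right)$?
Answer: $- \frac{385}{6} \approx -64.167$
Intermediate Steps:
$G{\left(t \right)} = \frac{2 t}{-3 + t}$
$A = \frac{1}{6} \approx 0.16667$
$G{\left(5 \right)} \left(A - 13\right) = 2 \cdot 5 \frac{1}{-3 + 5} \left(\frac{1}{6} - 13\right) = 2 \cdot 5 \cdot \frac{1}{2} \left(- \frac{77}{6}\right) = 5 \left(- \frac{77}{6}\right) = - \frac{385}{6}$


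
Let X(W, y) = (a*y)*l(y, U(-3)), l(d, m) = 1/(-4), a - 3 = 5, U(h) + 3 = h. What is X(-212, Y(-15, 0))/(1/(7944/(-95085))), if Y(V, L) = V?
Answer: -5296/2113 ≈ -2.5064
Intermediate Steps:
U(h) = -3 + h
a = 8 (a = 3 + 5 = 8)
l(d, m) = -¼
X(W, y) = -2*y (X(W, y) = (8*y)*(-¼) = -2*y)
X(-212, Y(-15, 0))/(1/(7944/(-95085))) = (-2*(-15))/(1/(7944/(-95085))) = 30/(1/(7944*(-1/95085))) = 30/(1/(-2648/31695)) = 30/(-31695/2648) = 30*(-2648/31695) = -5296/2113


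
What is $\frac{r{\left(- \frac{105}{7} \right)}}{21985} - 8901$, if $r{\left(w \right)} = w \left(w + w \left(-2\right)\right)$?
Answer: $- \frac{39137742}{4397} \approx -8901.0$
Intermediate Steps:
$r{\left(w \right)} = - w^{2}$ ($r{\left(w \right)} = w \left(w - 2 w\right) = w \left(- w\right) = - w^{2}$)
$\frac{r{\left(- \frac{105}{7} \right)}}{21985} - 8901 = \frac{\left(-1\right) \left(- \frac{105}{7}\right)^{2}}{21985} - 8901 = - \left(\left(-105\right) \frac{1}{7}\right)^{2} \cdot \frac{1}{21985} - 8901 = - \left(-15\right)^{2} \cdot \frac{1}{21985} - 8901 = \left(-1\right) 225 \cdot \frac{1}{21985} - 8901 = \left(-225\right) \frac{1}{21985} - 8901 = - \frac{45}{4397} - 8901 = - \frac{39137742}{4397}$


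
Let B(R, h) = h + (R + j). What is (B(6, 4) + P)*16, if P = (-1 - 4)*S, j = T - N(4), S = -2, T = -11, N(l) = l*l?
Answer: -112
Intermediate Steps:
N(l) = l²
j = -27 (j = -11 - 1*4² = -11 - 1*16 = -11 - 16 = -27)
B(R, h) = -27 + R + h (B(R, h) = h + (R - 27) = h + (-27 + R) = -27 + R + h)
P = 10 (P = (-1 - 4)*(-2) = -5*(-2) = 10)
(B(6, 4) + P)*16 = ((-27 + 6 + 4) + 10)*16 = (-17 + 10)*16 = -7*16 = -112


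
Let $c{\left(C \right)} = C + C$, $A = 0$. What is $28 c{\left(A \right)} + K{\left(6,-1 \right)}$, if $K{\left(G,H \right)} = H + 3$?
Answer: $2$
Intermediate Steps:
$K{\left(G,H \right)} = 3 + H$
$c{\left(C \right)} = 2 C$
$28 c{\left(A \right)} + K{\left(6,-1 \right)} = 28 \cdot 2 \cdot 0 + \left(3 - 1\right) = 28 \cdot 0 + 2 = 0 + 2 = 2$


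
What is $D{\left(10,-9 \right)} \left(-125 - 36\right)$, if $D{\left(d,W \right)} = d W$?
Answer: $14490$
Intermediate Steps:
$D{\left(d,W \right)} = W d$
$D{\left(10,-9 \right)} \left(-125 - 36\right) = \left(-9\right) 10 \left(-125 - 36\right) = \left(-90\right) \left(-161\right) = 14490$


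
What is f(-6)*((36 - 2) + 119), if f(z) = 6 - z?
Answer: 1836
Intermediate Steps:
f(-6)*((36 - 2) + 119) = (6 - 1*(-6))*((36 - 2) + 119) = (6 + 6)*(34 + 119) = 12*153 = 1836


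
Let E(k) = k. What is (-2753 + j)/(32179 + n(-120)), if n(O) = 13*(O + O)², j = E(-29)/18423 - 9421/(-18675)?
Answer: -11691300257/3317227826975 ≈ -0.0035244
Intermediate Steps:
j = 2136068/4247525 (j = -29/18423 - 9421/(-18675) = -29*1/18423 - 9421*(-1/18675) = -29/18423 + 9421/18675 = 2136068/4247525 ≈ 0.50290)
n(O) = 52*O² (n(O) = 13*(2*O)² = 13*(4*O²) = 52*O²)
(-2753 + j)/(32179 + n(-120)) = (-2753 + 2136068/4247525)/(32179 + 52*(-120)²) = -11691300257/(4247525*(32179 + 52*14400)) = -11691300257/(4247525*(32179 + 748800)) = -11691300257/4247525/780979 = -11691300257/4247525*1/780979 = -11691300257/3317227826975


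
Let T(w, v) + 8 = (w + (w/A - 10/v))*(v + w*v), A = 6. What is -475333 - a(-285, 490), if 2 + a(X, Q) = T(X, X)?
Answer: 26434387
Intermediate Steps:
T(w, v) = -8 + (v + v*w)*(-10/v + 7*w/6) (T(w, v) = -8 + (w + (w/6 - 10/v))*(v + w*v) = -8 + (w + (w*(⅙) - 10/v))*(v + v*w) = -8 + (w + (w/6 - 10/v))*(v + v*w) = -8 + (w + (-10/v + w/6))*(v + v*w) = -8 + (-10/v + 7*w/6)*(v + v*w) = -8 + (v + v*w)*(-10/v + 7*w/6))
a(X, Q) = -20 - 10*X + 7*X²/6 + 7*X³/6 (a(X, Q) = -2 + (-18 - 10*X + 7*X*X/6 + 7*X*X²/6) = -2 + (-18 - 10*X + 7*X²/6 + 7*X³/6) = -20 - 10*X + 7*X²/6 + 7*X³/6)
-475333 - a(-285, 490) = -475333 - (-20 - 10*(-285) + (7/6)*(-285)² + (7/6)*(-285)³) = -475333 - (-20 + 2850 + (7/6)*81225 + (7/6)*(-23149125)) = -475333 - (-20 + 2850 + 189525/2 - 54014625/2) = -475333 - 1*(-26909720) = -475333 + 26909720 = 26434387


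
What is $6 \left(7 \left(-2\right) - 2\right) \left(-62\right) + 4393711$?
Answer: $4399663$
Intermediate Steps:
$6 \left(7 \left(-2\right) - 2\right) \left(-62\right) + 4393711 = 6 \left(-14 - 2\right) \left(-62\right) + 4393711 = 6 \left(-16\right) \left(-62\right) + 4393711 = \left(-96\right) \left(-62\right) + 4393711 = 5952 + 4393711 = 4399663$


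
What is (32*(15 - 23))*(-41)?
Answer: 10496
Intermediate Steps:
(32*(15 - 23))*(-41) = (32*(-8))*(-41) = -256*(-41) = 10496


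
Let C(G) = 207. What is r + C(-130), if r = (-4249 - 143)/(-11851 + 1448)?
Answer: 2157813/10403 ≈ 207.42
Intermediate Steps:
r = 4392/10403 (r = -4392/(-10403) = -4392*(-1/10403) = 4392/10403 ≈ 0.42219)
r + C(-130) = 4392/10403 + 207 = 2157813/10403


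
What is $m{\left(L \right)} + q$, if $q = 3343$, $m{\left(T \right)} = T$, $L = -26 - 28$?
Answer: $3289$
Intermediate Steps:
$L = -54$
$m{\left(L \right)} + q = -54 + 3343 = 3289$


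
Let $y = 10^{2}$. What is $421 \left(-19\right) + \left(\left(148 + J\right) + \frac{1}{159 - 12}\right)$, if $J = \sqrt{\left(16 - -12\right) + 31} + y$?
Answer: $- \frac{1139396}{147} + \sqrt{59} \approx -7743.3$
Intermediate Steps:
$y = 100$
$J = 100 + \sqrt{59}$ ($J = \sqrt{\left(16 - -12\right) + 31} + 100 = \sqrt{\left(16 + 12\right) + 31} + 100 = \sqrt{28 + 31} + 100 = \sqrt{59} + 100 = 100 + \sqrt{59} \approx 107.68$)
$421 \left(-19\right) + \left(\left(148 + J\right) + \frac{1}{159 - 12}\right) = 421 \left(-19\right) + \left(\left(148 + \left(100 + \sqrt{59}\right)\right) + \frac{1}{159 - 12}\right) = -7999 + \left(\left(248 + \sqrt{59}\right) + \frac{1}{147}\right) = -7999 + \left(\frac{36457}{147} + \sqrt{59}\right) = - \frac{1139396}{147} + \sqrt{59}$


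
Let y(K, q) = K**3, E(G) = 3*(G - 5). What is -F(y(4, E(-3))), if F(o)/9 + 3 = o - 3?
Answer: -522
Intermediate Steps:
E(G) = -15 + 3*G (E(G) = 3*(-5 + G) = -15 + 3*G)
F(o) = -54 + 9*o (F(o) = -27 + 9*(o - 3) = -27 + 9*(-3 + o) = -27 + (-27 + 9*o) = -54 + 9*o)
-F(y(4, E(-3))) = -(-54 + 9*4**3) = -(-54 + 9*64) = -(-54 + 576) = -1*522 = -522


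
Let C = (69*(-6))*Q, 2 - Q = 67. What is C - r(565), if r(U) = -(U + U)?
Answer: 28040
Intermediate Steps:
Q = -65 (Q = 2 - 1*67 = 2 - 67 = -65)
r(U) = -2*U
C = 26910 (C = (69*(-6))*(-65) = -414*(-65) = 26910)
C - r(565) = 26910 - (-2)*565 = 26910 - 1*(-1130) = 26910 + 1130 = 28040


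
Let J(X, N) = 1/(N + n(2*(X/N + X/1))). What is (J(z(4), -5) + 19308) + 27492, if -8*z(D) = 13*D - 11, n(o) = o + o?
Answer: 5007595/107 ≈ 46800.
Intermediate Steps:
n(o) = 2*o
z(D) = 11/8 - 13*D/8 (z(D) = -(13*D - 11)/8 = -(-11 + 13*D)/8 = 11/8 - 13*D/8)
J(X, N) = 1/(N + 4*X + 4*X/N) (J(X, N) = 1/(N + 2*(2*(X/N + X/1))) = 1/(N + 2*(2*(X/N + X*1))) = 1/(N + 2*(2*(X/N + X))) = 1/(N + 2*(2*(X + X/N))) = 1/(N + 2*(2*X + 2*X/N)) = 1/(N + (4*X + 4*X/N)) = 1/(N + 4*X + 4*X/N))
(J(z(4), -5) + 19308) + 27492 = (-5/((-5)**2 + 4*(11/8 - 13/8*4)*(1 - 5)) + 19308) + 27492 = (-5/(25 + 4*(11/8 - 13/2)*(-4)) + 19308) + 27492 = (-5/(25 + 4*(-41/8)*(-4)) + 19308) + 27492 = (-5/(25 + 82) + 19308) + 27492 = (-5/107 + 19308) + 27492 = 2065951/107 + 27492 = 5007595/107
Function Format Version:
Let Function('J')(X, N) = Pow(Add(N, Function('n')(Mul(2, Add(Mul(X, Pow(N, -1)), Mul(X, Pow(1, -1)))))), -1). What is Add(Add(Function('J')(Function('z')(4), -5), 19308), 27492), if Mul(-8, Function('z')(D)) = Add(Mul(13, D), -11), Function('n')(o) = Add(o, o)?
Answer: Rational(5007595, 107) ≈ 46800.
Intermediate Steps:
Function('n')(o) = Mul(2, o)
Function('z')(D) = Add(Rational(11, 8), Mul(Rational(-13, 8), D)) (Function('z')(D) = Mul(Rational(-1, 8), Add(Mul(13, D), -11)) = Mul(Rational(-1, 8), Add(-11, Mul(13, D))) = Add(Rational(11, 8), Mul(Rational(-13, 8), D)))
Function('J')(X, N) = Pow(Add(N, Mul(4, X), Mul(4, X, Pow(N, -1))), -1) (Function('J')(X, N) = Pow(Add(N, Mul(2, Mul(2, Add(Mul(X, Pow(N, -1)), Mul(X, Pow(1, -1)))))), -1) = Pow(Add(N, Mul(2, Mul(2, Add(Mul(X, Pow(N, -1)), Mul(X, 1))))), -1) = Pow(Add(N, Mul(2, Mul(2, Add(Mul(X, Pow(N, -1)), X)))), -1) = Pow(Add(N, Mul(2, Mul(2, Add(X, Mul(X, Pow(N, -1)))))), -1) = Pow(Add(N, Mul(2, Add(Mul(2, X), Mul(2, X, Pow(N, -1))))), -1) = Pow(Add(N, Add(Mul(4, X), Mul(4, X, Pow(N, -1)))), -1) = Pow(Add(N, Mul(4, X), Mul(4, X, Pow(N, -1))), -1))
Add(Add(Function('J')(Function('z')(4), -5), 19308), 27492) = Add(Add(Mul(-5, Pow(Add(Pow(-5, 2), Mul(4, Add(Rational(11, 8), Mul(Rational(-13, 8), 4)), Add(1, -5))), -1)), 19308), 27492) = Add(Add(Mul(-5, Pow(Add(25, Mul(4, Add(Rational(11, 8), Rational(-13, 2)), -4)), -1)), 19308), 27492) = Add(Add(Mul(-5, Pow(Add(25, Mul(4, Rational(-41, 8), -4)), -1)), 19308), 27492) = Add(Add(Mul(-5, Pow(Add(25, 82), -1)), 19308), 27492) = Add(Add(Mul(-5, Pow(107, -1)), 19308), 27492) = Add(Add(Mul(-5, Rational(1, 107)), 19308), 27492) = Add(Add(Rational(-5, 107), 19308), 27492) = Add(Rational(2065951, 107), 27492) = Rational(5007595, 107)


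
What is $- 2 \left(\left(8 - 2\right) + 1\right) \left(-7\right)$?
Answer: $98$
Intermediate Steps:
$- 2 \left(\left(8 - 2\right) + 1\right) \left(-7\right) = - 2 \left(6 + 1\right) \left(-7\right) = \left(-2\right) 7 \left(-7\right) = \left(-14\right) \left(-7\right) = 98$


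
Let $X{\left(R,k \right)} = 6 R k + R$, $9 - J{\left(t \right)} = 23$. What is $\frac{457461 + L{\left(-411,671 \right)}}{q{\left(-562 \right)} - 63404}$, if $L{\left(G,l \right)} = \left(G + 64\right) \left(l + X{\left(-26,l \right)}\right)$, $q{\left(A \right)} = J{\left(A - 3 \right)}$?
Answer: $- \frac{18278109}{31709} \approx -576.43$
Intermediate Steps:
$J{\left(t \right)} = -14$ ($J{\left(t \right)} = 9 - 23 = -14$)
$X{\left(R,k \right)} = R + 6 R k$ ($X{\left(R,k \right)} = 6 R k + R = R + 6 R k$)
$q{\left(A \right)} = -14$
$L{\left(G,l \right)} = \left(-26 - 155 l\right) \left(64 + G\right)$ ($L{\left(G,l \right)} = \left(G + 64\right) \left(l - 26 \left(1 + 6 l\right)\right) = \left(64 + G\right) \left(l - \left(26 + 156 l\right)\right) = \left(64 + G\right) \left(-26 - 155 l\right) = \left(-26 - 155 l\right) \left(64 + G\right)$)
$\frac{457461 + L{\left(-411,671 \right)}}{q{\left(-562 \right)} - 63404} = \frac{457461 - \left(6647298 - 42746055\right)}{-14 - 63404} = \frac{457461 + \left(-1664 - 6656320 + 10686 + 42746055\right)}{-63418} = \left(457461 + 36098757\right) \left(- \frac{1}{63418}\right) = 36556218 \left(- \frac{1}{63418}\right) = - \frac{18278109}{31709}$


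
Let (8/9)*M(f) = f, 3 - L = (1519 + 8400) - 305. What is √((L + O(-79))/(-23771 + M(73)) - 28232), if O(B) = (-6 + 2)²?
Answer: 4*I*√63370083359982/189511 ≈ 168.02*I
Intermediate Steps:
L = -9611 (L = 3 - ((1519 + 8400) - 305) = 3 - (9919 - 305) = 3 - 1*9614 = 3 - 9614 = -9611)
M(f) = 9*f/8
O(B) = 16 (O(B) = (-4)² = 16)
√((L + O(-79))/(-23771 + M(73)) - 28232) = √((-9611 + 16)/(-23771 + (9/8)*73) - 28232) = √(-9595/(-23771 + 657/8) - 28232) = √(-9595/(-189511/8) - 28232) = √(-9595*(-8/189511) - 28232) = √(76760/189511 - 28232) = √(-5350197792/189511) = 4*I*√63370083359982/189511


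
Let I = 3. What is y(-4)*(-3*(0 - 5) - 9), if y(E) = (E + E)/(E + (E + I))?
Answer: 48/5 ≈ 9.6000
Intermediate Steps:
y(E) = 2*E/(3 + 2*E) (y(E) = (E + E)/(E + (E + 3)) = (2*E)/(E + (3 + E)) = (2*E)/(3 + 2*E) = 2*E/(3 + 2*E))
y(-4)*(-3*(0 - 5) - 9) = (2*(-4)/(3 + 2*(-4)))*(-3*(0 - 5) - 9) = (2*(-4)/(3 - 8))*(-3*(-5) - 9) = (2*(-4)/(-5))*(15 - 9) = (2*(-4)*(-1/5))*6 = (8/5)*6 = 48/5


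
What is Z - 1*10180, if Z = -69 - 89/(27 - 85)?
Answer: -594353/58 ≈ -10247.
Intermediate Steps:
Z = -3913/58 (Z = -69 - 89/(-58) = -69 - 89*(-1/58) = -69 + 89/58 = -3913/58 ≈ -67.466)
Z - 1*10180 = -3913/58 - 1*10180 = -3913/58 - 10180 = -594353/58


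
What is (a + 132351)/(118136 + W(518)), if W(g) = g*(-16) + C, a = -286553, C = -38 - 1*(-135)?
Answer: -154202/109945 ≈ -1.4025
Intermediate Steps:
C = 97 (C = -38 + 135 = 97)
W(g) = 97 - 16*g (W(g) = g*(-16) + 97 = -16*g + 97 = 97 - 16*g)
(a + 132351)/(118136 + W(518)) = (-286553 + 132351)/(118136 + (97 - 16*518)) = -154202/(118136 + (97 - 8288)) = -154202/(118136 - 8191) = -154202/109945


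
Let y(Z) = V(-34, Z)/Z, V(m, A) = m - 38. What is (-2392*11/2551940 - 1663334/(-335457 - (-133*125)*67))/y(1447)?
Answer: 771469913442259/17878284278280 ≈ 43.151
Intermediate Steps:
V(m, A) = -38 + m
y(Z) = -72/Z (y(Z) = (-38 - 34)/Z = -72/Z)
(-2392*11/2551940 - 1663334/(-335457 - (-133*125)*67))/y(1447) = (-2392*11/2551940 - 1663334/(-335457 - (-133*125)*67))/((-72/1447)) = (-26312*1/2551940 - 1663334/(-335457 - (-16625)*67))/((-72*1/1447)) = (-6578/637985 - 1663334/(-335457 - 1*(-1113875)))/(-72/1447) = (-6578/637985 - 1663334/(-335457 + 1113875))*(-1447/72) = (-6578/637985 - 1663334/778418)*(-1447/72) = (-6578/637985 - 1663334*1/778418)*(-1447/72) = (-6578/637985 - 831667/389209)*(-1447/72) = -533151287797/248309503865*(-1447/72) = 771469913442259/17878284278280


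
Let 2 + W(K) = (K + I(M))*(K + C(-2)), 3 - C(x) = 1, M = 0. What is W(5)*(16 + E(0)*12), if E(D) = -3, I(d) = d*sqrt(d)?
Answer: -660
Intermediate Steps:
I(d) = d**(3/2)
C(x) = 2 (C(x) = 3 - 1*1 = 3 - 1 = 2)
W(K) = -2 + K*(2 + K) (W(K) = -2 + (K + 0**(3/2))*(K + 2) = -2 + (K + 0)*(2 + K) = -2 + K*(2 + K))
W(5)*(16 + E(0)*12) = (-2 + 5**2 + 2*5)*(16 - 3*12) = (-2 + 25 + 10)*(16 - 36) = 33*(-20) = -660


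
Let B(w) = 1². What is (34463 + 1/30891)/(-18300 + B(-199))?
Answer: -1064596534/565274409 ≈ -1.8833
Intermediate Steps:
B(w) = 1
(34463 + 1/30891)/(-18300 + B(-199)) = (34463 + 1/30891)/(-18300 + 1) = (34463 + 1/30891)/(-18299) = (1064596534/30891)*(-1/18299) = -1064596534/565274409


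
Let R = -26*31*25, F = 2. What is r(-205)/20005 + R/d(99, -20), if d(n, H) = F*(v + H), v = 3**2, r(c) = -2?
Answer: 201550353/220055 ≈ 915.91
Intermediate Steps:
v = 9
d(n, H) = 18 + 2*H (d(n, H) = 2*(9 + H) = 18 + 2*H)
R = -20150 (R = -806*25 = -20150)
r(-205)/20005 + R/d(99, -20) = -2/20005 - 20150/(18 + 2*(-20)) = -2*1/20005 - 20150/(18 - 40) = -2/20005 - 20150/(-22) = -2/20005 - 20150*(-1/22) = -2/20005 + 10075/11 = 201550353/220055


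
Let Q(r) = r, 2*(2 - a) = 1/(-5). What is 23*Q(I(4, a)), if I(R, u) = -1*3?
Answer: -69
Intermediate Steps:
a = 21/10 (a = 2 - 1/2/(-5) = 2 - 1/2*(-1/5) = 2 + 1/10 = 21/10 ≈ 2.1000)
I(R, u) = -3
23*Q(I(4, a)) = 23*(-3) = -69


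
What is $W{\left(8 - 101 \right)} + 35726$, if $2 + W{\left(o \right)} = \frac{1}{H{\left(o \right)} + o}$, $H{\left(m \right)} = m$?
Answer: $\frac{6644663}{186} \approx 35724.0$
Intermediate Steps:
$W{\left(o \right)} = -2 + \frac{1}{2 o}$ ($W{\left(o \right)} = -2 + \frac{1}{o + o} = -2 + \frac{1}{2 o}$)
$W{\left(8 - 101 \right)} + 35726 = \left(-2 + \frac{1}{2 \left(8 - 101\right)}\right) + 35726 = \left(-2 + \frac{1}{2 \left(-93\right)}\right) + 35726 = \left(-2 + \frac{1}{2} \left(- \frac{1}{93}\right)\right) + 35726 = \left(-2 - \frac{1}{186}\right) + 35726 = - \frac{373}{186} + 35726 = \frac{6644663}{186}$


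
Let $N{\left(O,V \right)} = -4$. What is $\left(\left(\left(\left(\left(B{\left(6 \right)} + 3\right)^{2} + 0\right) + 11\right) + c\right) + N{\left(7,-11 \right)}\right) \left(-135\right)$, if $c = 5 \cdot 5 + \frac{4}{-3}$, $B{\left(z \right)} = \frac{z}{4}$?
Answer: $- \frac{27495}{4} \approx -6873.8$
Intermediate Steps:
$B{\left(z \right)} = \frac{z}{4}$ ($B{\left(z \right)} = z \frac{1}{4} = \frac{z}{4}$)
$c = \frac{71}{3}$ ($c = 25 + 4 \left(- \frac{1}{3}\right) = 25 - \frac{4}{3} = \frac{71}{3} \approx 23.667$)
$\left(\left(\left(\left(\left(B{\left(6 \right)} + 3\right)^{2} + 0\right) + 11\right) + c\right) + N{\left(7,-11 \right)}\right) \left(-135\right) = \left(\left(\left(\left(\left(\frac{1}{4} \cdot 6 + 3\right)^{2} + 0\right) + 11\right) + \frac{71}{3}\right) - 4\right) \left(-135\right) = \left(\left(\left(\left(\left(\frac{3}{2} + 3\right)^{2} + 0\right) + 11\right) + \frac{71}{3}\right) - 4\right) \left(-135\right) = \left(\left(\left(\left(\left(\frac{9}{2}\right)^{2} + 0\right) + 11\right) + \frac{71}{3}\right) - 4\right) \left(-135\right) = \left(\left(\left(\left(\frac{81}{4} + 0\right) + 11\right) + \frac{71}{3}\right) - 4\right) \left(-135\right) = \left(\left(\left(\frac{81}{4} + 11\right) + \frac{71}{3}\right) - 4\right) \left(-135\right) = \left(\left(\frac{125}{4} + \frac{71}{3}\right) - 4\right) \left(-135\right) = \left(\frac{659}{12} - 4\right) \left(-135\right) = \frac{611}{12} \left(-135\right) = - \frac{27495}{4}$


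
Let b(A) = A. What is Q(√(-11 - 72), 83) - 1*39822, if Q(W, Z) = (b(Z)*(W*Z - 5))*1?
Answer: -40237 + 6889*I*√83 ≈ -40237.0 + 62762.0*I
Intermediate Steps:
Q(W, Z) = Z*(-5 + W*Z) (Q(W, Z) = (Z*(W*Z - 5))*1 = (Z*(-5 + W*Z))*1 = Z*(-5 + W*Z))
Q(√(-11 - 72), 83) - 1*39822 = 83*(-5 + √(-11 - 72)*83) - 1*39822 = 83*(-5 + √(-83)*83) - 39822 = 83*(-5 + (I*√83)*83) - 39822 = 83*(-5 + 83*I*√83) - 39822 = (-415 + 6889*I*√83) - 39822 = -40237 + 6889*I*√83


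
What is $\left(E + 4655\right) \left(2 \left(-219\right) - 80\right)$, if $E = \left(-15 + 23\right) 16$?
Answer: $-2477594$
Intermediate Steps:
$E = 128$ ($E = 8 \cdot 16 = 128$)
$\left(E + 4655\right) \left(2 \left(-219\right) - 80\right) = \left(128 + 4655\right) \left(2 \left(-219\right) - 80\right) = 4783 \left(-438 - 80\right) = 4783 \left(-518\right) = -2477594$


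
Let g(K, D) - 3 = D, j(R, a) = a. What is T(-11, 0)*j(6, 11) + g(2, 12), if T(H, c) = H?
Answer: -106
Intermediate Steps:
g(K, D) = 3 + D
T(-11, 0)*j(6, 11) + g(2, 12) = -11*11 + (3 + 12) = -121 + 15 = -106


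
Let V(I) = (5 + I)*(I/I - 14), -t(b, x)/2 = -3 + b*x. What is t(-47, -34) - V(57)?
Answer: -2384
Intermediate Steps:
t(b, x) = 6 - 2*b*x (t(b, x) = -2*(-3 + b*x) = 6 - 2*b*x)
V(I) = -65 - 13*I (V(I) = (5 + I)*(1 - 14) = (5 + I)*(-13) = -65 - 13*I)
t(-47, -34) - V(57) = (6 - 2*(-47)*(-34)) - (-65 - 13*57) = (6 - 3196) - (-65 - 741) = -3190 - 1*(-806) = -3190 + 806 = -2384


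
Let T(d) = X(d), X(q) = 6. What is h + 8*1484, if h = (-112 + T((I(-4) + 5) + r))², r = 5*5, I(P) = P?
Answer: 23108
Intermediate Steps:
r = 25
T(d) = 6
h = 11236 (h = (-112 + 6)² = (-106)² = 11236)
h + 8*1484 = 11236 + 8*1484 = 11236 + 11872 = 23108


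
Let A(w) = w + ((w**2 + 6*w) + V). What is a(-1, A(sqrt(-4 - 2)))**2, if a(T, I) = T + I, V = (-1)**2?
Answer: (6 - 7*I*sqrt(6))**2 ≈ -258.0 - 205.76*I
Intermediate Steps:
V = 1
A(w) = 1 + w**2 + 7*w (A(w) = w + ((w**2 + 6*w) + 1) = w + (1 + w**2 + 6*w) = 1 + w**2 + 7*w)
a(T, I) = I + T
a(-1, A(sqrt(-4 - 2)))**2 = ((1 + (sqrt(-4 - 2))**2 + 7*sqrt(-4 - 2)) - 1)**2 = ((1 + (sqrt(-6))**2 + 7*sqrt(-6)) - 1)**2 = ((1 + (I*sqrt(6))**2 + 7*(I*sqrt(6))) - 1)**2 = ((1 - 6 + 7*I*sqrt(6)) - 1)**2 = ((-5 + 7*I*sqrt(6)) - 1)**2 = (-6 + 7*I*sqrt(6))**2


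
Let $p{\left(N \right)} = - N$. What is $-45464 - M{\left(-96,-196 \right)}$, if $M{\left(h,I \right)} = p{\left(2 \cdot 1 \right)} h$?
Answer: $-45656$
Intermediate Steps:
$M{\left(h,I \right)} = - 2 h$ ($M{\left(h,I \right)} = - 2 \cdot 1 h = \left(-1\right) 2 h = - 2 h$)
$-45464 - M{\left(-96,-196 \right)} = -45464 - \left(-2\right) \left(-96\right) = -45464 - 192 = -45656$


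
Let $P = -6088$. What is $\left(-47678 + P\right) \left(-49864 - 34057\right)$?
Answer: $4512096486$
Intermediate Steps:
$\left(-47678 + P\right) \left(-49864 - 34057\right) = \left(-47678 - 6088\right) \left(-49864 - 34057\right) = \left(-53766\right) \left(-83921\right) = 4512096486$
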